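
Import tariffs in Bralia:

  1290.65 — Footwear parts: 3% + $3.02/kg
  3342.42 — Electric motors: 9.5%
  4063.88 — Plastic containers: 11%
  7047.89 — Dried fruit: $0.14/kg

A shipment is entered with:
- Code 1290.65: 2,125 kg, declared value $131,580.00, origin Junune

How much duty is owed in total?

$10,364.90

Line 1 (1290.65, Junune, 2,125 kg, $131,580.00):
Base rate for 1290.65 is 3% + $3.02/kg.
Duty = $131,580.00 × 3% + 2,125 × $3.02 = $10,364.90.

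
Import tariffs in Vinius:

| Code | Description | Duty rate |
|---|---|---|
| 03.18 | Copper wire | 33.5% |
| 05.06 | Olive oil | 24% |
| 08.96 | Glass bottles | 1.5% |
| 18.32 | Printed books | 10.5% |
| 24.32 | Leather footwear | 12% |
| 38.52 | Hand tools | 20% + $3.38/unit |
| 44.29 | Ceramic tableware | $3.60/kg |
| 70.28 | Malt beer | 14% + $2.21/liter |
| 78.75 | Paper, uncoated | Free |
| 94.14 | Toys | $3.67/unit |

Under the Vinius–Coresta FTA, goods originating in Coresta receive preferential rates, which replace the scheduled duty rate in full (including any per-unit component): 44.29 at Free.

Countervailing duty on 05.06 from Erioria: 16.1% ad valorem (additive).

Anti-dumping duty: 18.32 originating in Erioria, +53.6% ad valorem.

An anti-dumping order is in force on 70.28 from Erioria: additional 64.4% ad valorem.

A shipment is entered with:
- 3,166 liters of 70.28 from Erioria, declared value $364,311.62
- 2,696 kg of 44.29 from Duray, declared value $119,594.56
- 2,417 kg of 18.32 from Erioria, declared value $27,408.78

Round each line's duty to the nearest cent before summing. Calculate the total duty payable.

Line 1 (70.28, Erioria, 3,166 liters, $364,311.62):
Base rate for 70.28 is 14% + $2.21/liter.
Additional duty on 70.28 from Erioria: +64.4%. Applied ad valorem rate: 14% + 64.4% = 78.4%.
Duty = $364,311.62 × 78.4% + 3,166 × $2.21 = $292,617.17.
Line 2 (44.29, Duray, 2,696 kg, $119,594.56):
Base rate for 44.29 is $3.60/kg.
44.29 has an FTA preferential rate, but origin Duray is not Coresta; base rate stands.
Duty = 2,696 × $3.60 = $9,705.60.
Line 3 (18.32, Erioria, 2,417 kg, $27,408.78):
Base rate for 18.32 is 10.5%.
Additional duty on 18.32 from Erioria: +53.6%. Applied ad valorem rate: 10.5% + 53.6% = 64.1%.
Duty = $27,408.78 × 64.1% = $17,569.03.
Total = $292,617.17 + $9,705.60 + $17,569.03 = $319,891.80.

$319,891.80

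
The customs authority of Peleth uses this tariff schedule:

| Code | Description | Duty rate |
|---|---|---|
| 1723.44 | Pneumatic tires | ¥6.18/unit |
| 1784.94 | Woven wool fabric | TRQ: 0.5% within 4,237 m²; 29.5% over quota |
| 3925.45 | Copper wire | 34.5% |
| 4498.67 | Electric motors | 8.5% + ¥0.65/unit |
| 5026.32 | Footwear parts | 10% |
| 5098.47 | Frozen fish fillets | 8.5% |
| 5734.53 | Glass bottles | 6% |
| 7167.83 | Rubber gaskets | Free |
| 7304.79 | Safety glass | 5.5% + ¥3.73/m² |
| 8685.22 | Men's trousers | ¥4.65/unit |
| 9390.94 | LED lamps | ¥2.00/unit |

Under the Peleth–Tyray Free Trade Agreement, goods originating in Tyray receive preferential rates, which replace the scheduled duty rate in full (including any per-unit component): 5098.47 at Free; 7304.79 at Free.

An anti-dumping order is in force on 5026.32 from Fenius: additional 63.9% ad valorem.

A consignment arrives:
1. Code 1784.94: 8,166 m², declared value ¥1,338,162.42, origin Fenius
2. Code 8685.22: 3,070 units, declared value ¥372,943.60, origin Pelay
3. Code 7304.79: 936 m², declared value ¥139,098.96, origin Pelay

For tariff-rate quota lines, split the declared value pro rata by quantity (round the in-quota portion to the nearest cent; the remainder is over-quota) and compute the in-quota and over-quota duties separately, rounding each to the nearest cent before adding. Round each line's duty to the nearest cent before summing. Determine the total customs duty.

Line 1 (1784.94, Fenius, 8,166 m², ¥1,338,162.42):
Code 1784.94 is under a tariff-rate quota (threshold 4,237 m²). In-quota: 4,237 m² at 0.5%; over-quota: 3,929 m² at 29.5%.
Pro-rata value split: in-quota = ¥1,338,162.42 × 4,237/8,166 = ¥694,317.19; over-quota = ¥1,338,162.42 − ¥694,317.19 = ¥643,845.23.
In-quota duty = ¥694,317.19 × 0.5% = ¥3,471.59. Over-quota duty = ¥643,845.23 × 29.5% = ¥189,934.34.
Line duty = ¥3,471.59 + ¥189,934.34 = ¥193,405.93.
Line 2 (8685.22, Pelay, 3,070 units, ¥372,943.60):
Base rate for 8685.22 is ¥4.65/unit.
Duty = 3,070 × ¥4.65 = ¥14,275.50.
Line 3 (7304.79, Pelay, 936 m², ¥139,098.96):
Base rate for 7304.79 is 5.5% + ¥3.73/m².
7304.79 has an FTA preferential rate, but origin Pelay is not Tyray; base rate stands.
Duty = ¥139,098.96 × 5.5% + 936 × ¥3.73 = ¥11,141.72.
Total = ¥193,405.93 + ¥14,275.50 + ¥11,141.72 = ¥218,823.15.

¥218,823.15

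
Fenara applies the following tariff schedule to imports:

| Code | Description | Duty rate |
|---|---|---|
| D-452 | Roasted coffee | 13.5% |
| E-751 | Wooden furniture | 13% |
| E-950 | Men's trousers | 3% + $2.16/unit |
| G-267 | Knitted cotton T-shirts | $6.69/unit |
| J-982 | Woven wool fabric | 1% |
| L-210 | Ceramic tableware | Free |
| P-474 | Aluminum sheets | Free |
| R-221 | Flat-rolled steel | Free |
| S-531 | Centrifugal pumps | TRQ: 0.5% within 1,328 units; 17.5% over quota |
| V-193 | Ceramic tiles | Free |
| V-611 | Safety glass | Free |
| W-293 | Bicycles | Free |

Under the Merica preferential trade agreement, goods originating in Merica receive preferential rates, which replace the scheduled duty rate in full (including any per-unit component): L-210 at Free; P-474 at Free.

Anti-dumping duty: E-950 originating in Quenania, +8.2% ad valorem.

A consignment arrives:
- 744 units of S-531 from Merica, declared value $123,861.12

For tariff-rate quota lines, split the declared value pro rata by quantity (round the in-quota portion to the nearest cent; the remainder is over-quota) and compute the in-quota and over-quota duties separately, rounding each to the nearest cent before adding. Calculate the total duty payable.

Line 1 (S-531, Merica, 744 units, $123,861.12):
Code S-531 is under a tariff-rate quota (threshold 1,328 units). Quantity 744 units is within the quota, so the in-quota rate 0.5% applies to the full value.
Duty = $123,861.12 × 0.5% = $619.31.

$619.31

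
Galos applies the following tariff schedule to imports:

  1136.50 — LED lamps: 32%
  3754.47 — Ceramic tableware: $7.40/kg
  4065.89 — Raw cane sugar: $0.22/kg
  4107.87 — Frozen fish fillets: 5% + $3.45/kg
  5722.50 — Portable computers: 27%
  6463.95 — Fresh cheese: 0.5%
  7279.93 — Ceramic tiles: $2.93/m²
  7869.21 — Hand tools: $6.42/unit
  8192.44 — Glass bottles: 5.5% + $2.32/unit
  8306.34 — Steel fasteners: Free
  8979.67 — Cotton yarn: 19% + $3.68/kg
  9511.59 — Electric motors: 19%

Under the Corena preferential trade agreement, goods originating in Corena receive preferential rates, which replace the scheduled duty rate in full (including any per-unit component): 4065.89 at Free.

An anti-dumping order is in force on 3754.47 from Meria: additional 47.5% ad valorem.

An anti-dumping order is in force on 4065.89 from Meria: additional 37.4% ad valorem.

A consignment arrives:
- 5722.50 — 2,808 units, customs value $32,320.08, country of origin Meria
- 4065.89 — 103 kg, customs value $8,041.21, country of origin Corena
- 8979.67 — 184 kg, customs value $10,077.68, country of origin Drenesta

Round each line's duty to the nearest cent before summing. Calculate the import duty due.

$11,318.30

Line 1 (5722.50, Meria, 2,808 units, $32,320.08):
Base rate for 5722.50 is 27%.
Duty = $32,320.08 × 27% = $8,726.42.
Line 2 (4065.89, Corena, 103 kg, $8,041.21):
Base rate for 4065.89 is $0.22/kg.
Origin Corena qualifies under the Galos–Corena agreement and 4065.89 is covered: preferential rate Free applies instead.
The additional-duty order on 4065.89 targets Meria, not Corena; it does not apply.
Duty = $8,041.21 × 0% = $0.00.
Line 3 (8979.67, Drenesta, 184 kg, $10,077.68):
Base rate for 8979.67 is 19% + $3.68/kg.
Duty = $10,077.68 × 19% + 184 × $3.68 = $2,591.88.
Total = $8,726.42 + $0.00 + $2,591.88 = $11,318.30.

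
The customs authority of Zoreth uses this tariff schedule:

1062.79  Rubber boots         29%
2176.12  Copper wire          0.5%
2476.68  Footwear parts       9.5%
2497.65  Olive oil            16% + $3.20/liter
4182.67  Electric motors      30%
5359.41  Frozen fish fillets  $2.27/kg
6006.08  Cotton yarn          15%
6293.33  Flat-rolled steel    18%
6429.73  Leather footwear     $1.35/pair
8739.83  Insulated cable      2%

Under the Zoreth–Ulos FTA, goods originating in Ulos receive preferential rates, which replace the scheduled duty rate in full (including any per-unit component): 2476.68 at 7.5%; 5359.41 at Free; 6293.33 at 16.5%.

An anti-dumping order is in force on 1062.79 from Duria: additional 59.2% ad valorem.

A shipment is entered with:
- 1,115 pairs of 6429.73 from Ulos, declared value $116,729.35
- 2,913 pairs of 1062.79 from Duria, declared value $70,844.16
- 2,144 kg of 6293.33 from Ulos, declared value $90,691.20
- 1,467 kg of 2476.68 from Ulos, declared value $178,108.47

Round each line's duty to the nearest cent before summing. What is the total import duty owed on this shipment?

$92,311.99

Line 1 (6429.73, Ulos, 1,115 pairs, $116,729.35):
Base rate for 6429.73 is $1.35/pair.
Origin Ulos is the FTA partner but 6429.73 is not on the preference list; base rate stands.
Duty = 1,115 × $1.35 = $1,505.25.
Line 2 (1062.79, Duria, 2,913 pairs, $70,844.16):
Base rate for 1062.79 is 29%.
Additional duty on 1062.79 from Duria: +59.2%. Applied ad valorem rate: 29% + 59.2% = 88.2%.
Duty = $70,844.16 × 88.2% = $62,484.55.
Line 3 (6293.33, Ulos, 2,144 kg, $90,691.20):
Base rate for 6293.33 is 18%.
Origin Ulos qualifies under the Zoreth–Ulos agreement and 6293.33 is covered: preferential rate 16.5% applies instead.
Duty = $90,691.20 × 16.5% = $14,964.05.
Line 4 (2476.68, Ulos, 1,467 kg, $178,108.47):
Base rate for 2476.68 is 9.5%.
Origin Ulos qualifies under the Zoreth–Ulos agreement and 2476.68 is covered: preferential rate 7.5% applies instead.
Duty = $178,108.47 × 7.5% = $13,358.14.
Total = $1,505.25 + $62,484.55 + $14,964.05 + $13,358.14 = $92,311.99.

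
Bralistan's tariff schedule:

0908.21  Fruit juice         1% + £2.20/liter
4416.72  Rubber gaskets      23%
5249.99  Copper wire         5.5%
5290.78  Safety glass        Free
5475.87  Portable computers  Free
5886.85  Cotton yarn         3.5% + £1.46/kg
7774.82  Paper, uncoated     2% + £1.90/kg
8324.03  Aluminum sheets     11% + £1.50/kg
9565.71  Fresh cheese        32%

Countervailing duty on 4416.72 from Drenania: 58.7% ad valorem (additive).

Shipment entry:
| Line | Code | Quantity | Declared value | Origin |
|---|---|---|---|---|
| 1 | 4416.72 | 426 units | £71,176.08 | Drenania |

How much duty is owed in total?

£58,150.86

Line 1 (4416.72, Drenania, 426 units, £71,176.08):
Base rate for 4416.72 is 23%.
Additional duty on 4416.72 from Drenania: +58.7%. Applied ad valorem rate: 23% + 58.7% = 81.7%.
Duty = £71,176.08 × 81.7% = £58,150.86.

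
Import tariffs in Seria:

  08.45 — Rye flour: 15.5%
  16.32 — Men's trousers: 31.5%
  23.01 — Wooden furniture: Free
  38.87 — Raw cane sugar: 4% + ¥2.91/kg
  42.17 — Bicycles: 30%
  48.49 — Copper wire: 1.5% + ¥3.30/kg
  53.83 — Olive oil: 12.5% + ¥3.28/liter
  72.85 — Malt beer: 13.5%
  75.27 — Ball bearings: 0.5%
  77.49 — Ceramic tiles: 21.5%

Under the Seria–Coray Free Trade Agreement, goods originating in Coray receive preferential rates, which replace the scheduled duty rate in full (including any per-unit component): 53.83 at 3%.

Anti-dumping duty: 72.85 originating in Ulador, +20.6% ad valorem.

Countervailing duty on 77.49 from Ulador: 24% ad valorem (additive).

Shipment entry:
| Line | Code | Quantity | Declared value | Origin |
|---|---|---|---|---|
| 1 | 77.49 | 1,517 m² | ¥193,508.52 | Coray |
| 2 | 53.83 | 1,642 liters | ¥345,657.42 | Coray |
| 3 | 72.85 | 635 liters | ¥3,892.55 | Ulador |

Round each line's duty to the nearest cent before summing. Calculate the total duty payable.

Line 1 (77.49, Coray, 1,517 m², ¥193,508.52):
Base rate for 77.49 is 21.5%.
Origin Coray is the FTA partner but 77.49 is not on the preference list; base rate stands.
The additional-duty order on 77.49 targets Ulador, not Coray; it does not apply.
Duty = ¥193,508.52 × 21.5% = ¥41,604.33.
Line 2 (53.83, Coray, 1,642 liters, ¥345,657.42):
Base rate for 53.83 is 12.5% + ¥3.28/liter.
Origin Coray qualifies under the Seria–Coray agreement and 53.83 is covered: preferential rate 3% applies instead.
Duty = ¥345,657.42 × 3% = ¥10,369.72.
Line 3 (72.85, Ulador, 635 liters, ¥3,892.55):
Base rate for 72.85 is 13.5%.
Additional duty on 72.85 from Ulador: +20.6%. Applied ad valorem rate: 13.5% + 20.6% = 34.1%.
Duty = ¥3,892.55 × 34.1% = ¥1,327.36.
Total = ¥41,604.33 + ¥10,369.72 + ¥1,327.36 = ¥53,301.41.

¥53,301.41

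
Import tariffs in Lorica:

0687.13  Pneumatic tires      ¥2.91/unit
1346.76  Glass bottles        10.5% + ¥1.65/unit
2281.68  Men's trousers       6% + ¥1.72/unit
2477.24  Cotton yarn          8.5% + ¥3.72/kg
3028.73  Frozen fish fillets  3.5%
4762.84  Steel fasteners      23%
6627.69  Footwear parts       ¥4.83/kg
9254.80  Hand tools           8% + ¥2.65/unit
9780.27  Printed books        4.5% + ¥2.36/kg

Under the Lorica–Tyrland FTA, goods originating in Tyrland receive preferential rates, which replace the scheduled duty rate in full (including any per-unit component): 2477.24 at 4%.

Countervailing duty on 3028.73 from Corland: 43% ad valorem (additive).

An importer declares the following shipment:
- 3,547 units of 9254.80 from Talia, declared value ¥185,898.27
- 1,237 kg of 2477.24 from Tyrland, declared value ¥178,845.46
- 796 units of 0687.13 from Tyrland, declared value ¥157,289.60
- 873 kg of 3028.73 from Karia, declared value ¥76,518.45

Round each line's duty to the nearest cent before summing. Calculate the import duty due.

Line 1 (9254.80, Talia, 3,547 units, ¥185,898.27):
Base rate for 9254.80 is 8% + ¥2.65/unit.
Duty = ¥185,898.27 × 8% + 3,547 × ¥2.65 = ¥24,271.41.
Line 2 (2477.24, Tyrland, 1,237 kg, ¥178,845.46):
Base rate for 2477.24 is 8.5% + ¥3.72/kg.
Origin Tyrland qualifies under the Lorica–Tyrland agreement and 2477.24 is covered: preferential rate 4% applies instead.
Duty = ¥178,845.46 × 4% = ¥7,153.82.
Line 3 (0687.13, Tyrland, 796 units, ¥157,289.60):
Base rate for 0687.13 is ¥2.91/unit.
Origin Tyrland is the FTA partner but 0687.13 is not on the preference list; base rate stands.
Duty = 796 × ¥2.91 = ¥2,316.36.
Line 4 (3028.73, Karia, 873 kg, ¥76,518.45):
Base rate for 3028.73 is 3.5%.
The additional-duty order on 3028.73 targets Corland, not Karia; it does not apply.
Duty = ¥76,518.45 × 3.5% = ¥2,678.15.
Total = ¥24,271.41 + ¥7,153.82 + ¥2,316.36 + ¥2,678.15 = ¥36,419.74.

¥36,419.74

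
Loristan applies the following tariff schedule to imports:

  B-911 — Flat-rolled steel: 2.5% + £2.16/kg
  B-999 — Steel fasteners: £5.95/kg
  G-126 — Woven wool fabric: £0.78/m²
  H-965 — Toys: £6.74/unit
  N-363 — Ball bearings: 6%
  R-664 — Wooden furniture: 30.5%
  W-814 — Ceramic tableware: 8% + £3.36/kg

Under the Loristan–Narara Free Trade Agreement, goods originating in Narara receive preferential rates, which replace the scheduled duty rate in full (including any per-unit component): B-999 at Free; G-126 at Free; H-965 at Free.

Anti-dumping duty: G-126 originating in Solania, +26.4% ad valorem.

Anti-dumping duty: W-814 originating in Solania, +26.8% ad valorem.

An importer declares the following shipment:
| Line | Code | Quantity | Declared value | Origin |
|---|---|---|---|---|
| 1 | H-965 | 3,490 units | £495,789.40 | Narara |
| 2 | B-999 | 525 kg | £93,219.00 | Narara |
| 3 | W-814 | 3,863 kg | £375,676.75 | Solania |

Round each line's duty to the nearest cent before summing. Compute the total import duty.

Line 1 (H-965, Narara, 3,490 units, £495,789.40):
Base rate for H-965 is £6.74/unit.
Origin Narara qualifies under the Loristan–Narara agreement and H-965 is covered: preferential rate Free applies instead.
Duty = £495,789.40 × 0% = £0.00.
Line 2 (B-999, Narara, 525 kg, £93,219.00):
Base rate for B-999 is £5.95/kg.
Origin Narara qualifies under the Loristan–Narara agreement and B-999 is covered: preferential rate Free applies instead.
Duty = £93,219.00 × 0% = £0.00.
Line 3 (W-814, Solania, 3,863 kg, £375,676.75):
Base rate for W-814 is 8% + £3.36/kg.
Additional duty on W-814 from Solania: +26.8%. Applied ad valorem rate: 8% + 26.8% = 34.8%.
Duty = £375,676.75 × 34.8% + 3,863 × £3.36 = £143,715.19.
Total = £0.00 + £0.00 + £143,715.19 = £143,715.19.

£143,715.19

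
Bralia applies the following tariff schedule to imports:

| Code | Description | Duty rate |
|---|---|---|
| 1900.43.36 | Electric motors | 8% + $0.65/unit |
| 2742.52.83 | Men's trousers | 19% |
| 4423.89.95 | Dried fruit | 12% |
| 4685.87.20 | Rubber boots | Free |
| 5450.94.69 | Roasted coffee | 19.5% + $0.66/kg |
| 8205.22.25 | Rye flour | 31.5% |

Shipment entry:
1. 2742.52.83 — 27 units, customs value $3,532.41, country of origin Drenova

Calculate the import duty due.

$671.16

Line 1 (2742.52.83, Drenova, 27 units, $3,532.41):
Base rate for 2742.52.83 is 19%.
Duty = $3,532.41 × 19% = $671.16.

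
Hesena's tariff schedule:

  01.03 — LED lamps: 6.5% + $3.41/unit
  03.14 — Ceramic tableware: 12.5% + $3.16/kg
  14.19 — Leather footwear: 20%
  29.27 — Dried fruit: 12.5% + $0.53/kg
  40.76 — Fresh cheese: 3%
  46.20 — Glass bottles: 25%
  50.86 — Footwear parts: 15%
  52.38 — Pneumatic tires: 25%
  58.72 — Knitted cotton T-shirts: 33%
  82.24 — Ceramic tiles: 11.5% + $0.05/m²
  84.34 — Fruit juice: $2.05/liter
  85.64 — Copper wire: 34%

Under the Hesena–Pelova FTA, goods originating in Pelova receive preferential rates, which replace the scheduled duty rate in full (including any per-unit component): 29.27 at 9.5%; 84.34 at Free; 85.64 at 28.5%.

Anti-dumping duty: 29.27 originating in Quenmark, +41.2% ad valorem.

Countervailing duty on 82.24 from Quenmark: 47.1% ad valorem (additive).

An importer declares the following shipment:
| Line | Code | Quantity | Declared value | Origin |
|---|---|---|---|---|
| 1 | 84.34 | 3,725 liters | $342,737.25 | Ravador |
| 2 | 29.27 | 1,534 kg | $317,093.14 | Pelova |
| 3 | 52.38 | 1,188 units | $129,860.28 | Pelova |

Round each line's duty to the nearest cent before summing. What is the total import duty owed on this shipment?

$70,225.17

Line 1 (84.34, Ravador, 3,725 liters, $342,737.25):
Base rate for 84.34 is $2.05/liter.
84.34 has an FTA preferential rate, but origin Ravador is not Pelova; base rate stands.
Duty = 3,725 × $2.05 = $7,636.25.
Line 2 (29.27, Pelova, 1,534 kg, $317,093.14):
Base rate for 29.27 is 12.5% + $0.53/kg.
Origin Pelova qualifies under the Hesena–Pelova agreement and 29.27 is covered: preferential rate 9.5% applies instead.
The additional-duty order on 29.27 targets Quenmark, not Pelova; it does not apply.
Duty = $317,093.14 × 9.5% = $30,123.85.
Line 3 (52.38, Pelova, 1,188 units, $129,860.28):
Base rate for 52.38 is 25%.
Origin Pelova is the FTA partner but 52.38 is not on the preference list; base rate stands.
Duty = $129,860.28 × 25% = $32,465.07.
Total = $7,636.25 + $30,123.85 + $32,465.07 = $70,225.17.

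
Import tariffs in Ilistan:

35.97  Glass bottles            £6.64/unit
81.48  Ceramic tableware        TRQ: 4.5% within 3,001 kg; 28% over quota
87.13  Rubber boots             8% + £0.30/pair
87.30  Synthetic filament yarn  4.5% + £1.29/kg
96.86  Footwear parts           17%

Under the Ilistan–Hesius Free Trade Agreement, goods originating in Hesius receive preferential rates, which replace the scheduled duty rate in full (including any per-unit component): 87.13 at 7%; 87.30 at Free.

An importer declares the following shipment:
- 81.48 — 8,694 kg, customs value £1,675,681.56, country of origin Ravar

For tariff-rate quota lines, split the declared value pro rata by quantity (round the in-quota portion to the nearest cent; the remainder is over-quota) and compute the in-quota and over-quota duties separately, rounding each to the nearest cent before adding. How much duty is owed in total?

£333,263.84

Line 1 (81.48, Ravar, 8,694 kg, £1,675,681.56):
Code 81.48 is under a tariff-rate quota (threshold 3,001 kg). In-quota: 3,001 kg at 4.5%; over-quota: 5,693 kg at 28%.
Pro-rata value split: in-quota = £1,675,681.56 × 3,001/8,694 = £578,412.74; over-quota = £1,675,681.56 − £578,412.74 = £1,097,268.82.
In-quota duty = £578,412.74 × 4.5% = £26,028.57. Over-quota duty = £1,097,268.82 × 28% = £307,235.27.
Line duty = £26,028.57 + £307,235.27 = £333,263.84.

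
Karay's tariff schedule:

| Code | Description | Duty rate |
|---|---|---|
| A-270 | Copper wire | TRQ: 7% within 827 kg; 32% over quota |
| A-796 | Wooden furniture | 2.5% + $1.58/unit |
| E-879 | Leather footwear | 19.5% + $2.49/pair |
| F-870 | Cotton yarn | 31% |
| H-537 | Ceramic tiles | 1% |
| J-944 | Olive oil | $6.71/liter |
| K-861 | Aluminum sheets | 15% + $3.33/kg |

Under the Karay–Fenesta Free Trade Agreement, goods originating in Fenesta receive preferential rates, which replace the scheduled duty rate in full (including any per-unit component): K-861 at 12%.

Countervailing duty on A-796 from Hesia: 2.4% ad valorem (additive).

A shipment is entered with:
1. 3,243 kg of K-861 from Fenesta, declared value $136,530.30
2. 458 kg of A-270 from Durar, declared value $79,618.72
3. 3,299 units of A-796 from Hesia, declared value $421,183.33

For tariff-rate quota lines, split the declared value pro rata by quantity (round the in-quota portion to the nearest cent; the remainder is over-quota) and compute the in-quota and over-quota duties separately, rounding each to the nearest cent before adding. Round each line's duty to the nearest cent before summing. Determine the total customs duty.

$47,807.35

Line 1 (K-861, Fenesta, 3,243 kg, $136,530.30):
Base rate for K-861 is 15% + $3.33/kg.
Origin Fenesta qualifies under the Karay–Fenesta agreement and K-861 is covered: preferential rate 12% applies instead.
Duty = $136,530.30 × 12% = $16,383.64.
Line 2 (A-270, Durar, 458 kg, $79,618.72):
Code A-270 is under a tariff-rate quota (threshold 827 kg). Quantity 458 kg is within the quota, so the in-quota rate 7% applies to the full value.
Duty = $79,618.72 × 7% = $5,573.31.
Line 3 (A-796, Hesia, 3,299 units, $421,183.33):
Base rate for A-796 is 2.5% + $1.58/unit.
Additional duty on A-796 from Hesia: +2.4%. Applied ad valorem rate: 2.5% + 2.4% = 4.9%.
Duty = $421,183.33 × 4.9% + 3,299 × $1.58 = $25,850.40.
Total = $16,383.64 + $5,573.31 + $25,850.40 = $47,807.35.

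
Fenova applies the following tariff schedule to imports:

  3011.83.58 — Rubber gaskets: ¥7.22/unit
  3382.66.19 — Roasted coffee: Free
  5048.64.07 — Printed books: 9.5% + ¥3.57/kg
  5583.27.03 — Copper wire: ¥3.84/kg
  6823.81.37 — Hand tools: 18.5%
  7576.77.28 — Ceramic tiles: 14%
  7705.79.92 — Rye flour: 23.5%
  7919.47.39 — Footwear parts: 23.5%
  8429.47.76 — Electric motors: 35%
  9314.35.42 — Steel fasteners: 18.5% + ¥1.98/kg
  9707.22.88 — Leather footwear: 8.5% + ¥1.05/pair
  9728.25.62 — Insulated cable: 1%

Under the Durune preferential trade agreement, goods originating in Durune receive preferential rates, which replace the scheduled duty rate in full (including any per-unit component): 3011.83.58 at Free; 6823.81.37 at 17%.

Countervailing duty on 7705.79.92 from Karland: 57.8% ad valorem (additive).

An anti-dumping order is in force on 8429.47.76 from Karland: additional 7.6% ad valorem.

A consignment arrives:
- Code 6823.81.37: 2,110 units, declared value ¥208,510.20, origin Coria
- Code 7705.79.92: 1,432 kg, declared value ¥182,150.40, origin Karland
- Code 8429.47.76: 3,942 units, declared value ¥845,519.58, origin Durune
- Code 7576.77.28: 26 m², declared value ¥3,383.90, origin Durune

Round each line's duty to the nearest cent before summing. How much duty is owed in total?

Line 1 (6823.81.37, Coria, 2,110 units, ¥208,510.20):
Base rate for 6823.81.37 is 18.5%.
6823.81.37 has an FTA preferential rate, but origin Coria is not Durune; base rate stands.
Duty = ¥208,510.20 × 18.5% = ¥38,574.39.
Line 2 (7705.79.92, Karland, 1,432 kg, ¥182,150.40):
Base rate for 7705.79.92 is 23.5%.
Additional duty on 7705.79.92 from Karland: +57.8%. Applied ad valorem rate: 23.5% + 57.8% = 81.3%.
Duty = ¥182,150.40 × 81.3% = ¥148,088.28.
Line 3 (8429.47.76, Durune, 3,942 units, ¥845,519.58):
Base rate for 8429.47.76 is 35%.
Origin Durune is the FTA partner but 8429.47.76 is not on the preference list; base rate stands.
The additional-duty order on 8429.47.76 targets Karland, not Durune; it does not apply.
Duty = ¥845,519.58 × 35% = ¥295,931.85.
Line 4 (7576.77.28, Durune, 26 m², ¥3,383.90):
Base rate for 7576.77.28 is 14%.
Origin Durune is the FTA partner but 7576.77.28 is not on the preference list; base rate stands.
Duty = ¥3,383.90 × 14% = ¥473.75.
Total = ¥38,574.39 + ¥148,088.28 + ¥295,931.85 + ¥473.75 = ¥483,068.27.

¥483,068.27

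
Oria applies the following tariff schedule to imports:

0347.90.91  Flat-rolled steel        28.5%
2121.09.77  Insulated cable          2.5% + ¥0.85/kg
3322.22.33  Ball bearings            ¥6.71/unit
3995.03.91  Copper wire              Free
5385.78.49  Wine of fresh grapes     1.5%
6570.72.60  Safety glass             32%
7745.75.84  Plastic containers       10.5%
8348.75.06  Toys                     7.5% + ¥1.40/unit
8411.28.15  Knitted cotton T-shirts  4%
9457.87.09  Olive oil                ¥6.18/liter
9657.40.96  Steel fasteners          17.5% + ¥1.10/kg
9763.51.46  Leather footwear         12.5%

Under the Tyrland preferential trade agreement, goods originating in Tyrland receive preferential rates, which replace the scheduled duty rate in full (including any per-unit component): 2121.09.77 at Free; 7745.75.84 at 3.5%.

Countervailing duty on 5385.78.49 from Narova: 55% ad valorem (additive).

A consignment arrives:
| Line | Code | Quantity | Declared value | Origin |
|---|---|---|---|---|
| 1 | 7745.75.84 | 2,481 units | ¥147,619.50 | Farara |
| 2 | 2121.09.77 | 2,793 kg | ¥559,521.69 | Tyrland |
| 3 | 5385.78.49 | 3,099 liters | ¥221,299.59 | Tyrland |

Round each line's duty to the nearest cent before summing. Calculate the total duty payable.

Line 1 (7745.75.84, Farara, 2,481 units, ¥147,619.50):
Base rate for 7745.75.84 is 10.5%.
7745.75.84 has an FTA preferential rate, but origin Farara is not Tyrland; base rate stands.
Duty = ¥147,619.50 × 10.5% = ¥15,500.05.
Line 2 (2121.09.77, Tyrland, 2,793 kg, ¥559,521.69):
Base rate for 2121.09.77 is 2.5% + ¥0.85/kg.
Origin Tyrland qualifies under the Oria–Tyrland agreement and 2121.09.77 is covered: preferential rate Free applies instead.
Duty = ¥559,521.69 × 0% = ¥0.00.
Line 3 (5385.78.49, Tyrland, 3,099 liters, ¥221,299.59):
Base rate for 5385.78.49 is 1.5%.
Origin Tyrland is the FTA partner but 5385.78.49 is not on the preference list; base rate stands.
The additional-duty order on 5385.78.49 targets Narova, not Tyrland; it does not apply.
Duty = ¥221,299.59 × 1.5% = ¥3,319.49.
Total = ¥15,500.05 + ¥0.00 + ¥3,319.49 = ¥18,819.54.

¥18,819.54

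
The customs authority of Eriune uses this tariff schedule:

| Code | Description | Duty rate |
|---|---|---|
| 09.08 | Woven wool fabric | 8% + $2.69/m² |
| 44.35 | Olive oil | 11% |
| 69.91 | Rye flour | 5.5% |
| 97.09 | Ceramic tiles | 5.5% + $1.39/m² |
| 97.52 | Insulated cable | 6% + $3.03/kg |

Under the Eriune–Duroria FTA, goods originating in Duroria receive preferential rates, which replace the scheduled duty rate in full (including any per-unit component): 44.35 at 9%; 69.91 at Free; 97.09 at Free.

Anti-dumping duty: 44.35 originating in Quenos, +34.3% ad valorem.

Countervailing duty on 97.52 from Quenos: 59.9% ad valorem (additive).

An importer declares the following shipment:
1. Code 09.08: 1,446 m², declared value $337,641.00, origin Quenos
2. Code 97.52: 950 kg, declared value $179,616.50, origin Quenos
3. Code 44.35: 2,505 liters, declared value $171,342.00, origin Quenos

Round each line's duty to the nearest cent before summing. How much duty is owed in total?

$229,764.72

Line 1 (09.08, Quenos, 1,446 m², $337,641.00):
Base rate for 09.08 is 8% + $2.69/m².
Duty = $337,641.00 × 8% + 1,446 × $2.69 = $30,901.02.
Line 2 (97.52, Quenos, 950 kg, $179,616.50):
Base rate for 97.52 is 6% + $3.03/kg.
Additional duty on 97.52 from Quenos: +59.9%. Applied ad valorem rate: 6% + 59.9% = 65.9%.
Duty = $179,616.50 × 65.9% + 950 × $3.03 = $121,245.77.
Line 3 (44.35, Quenos, 2,505 liters, $171,342.00):
Base rate for 44.35 is 11%.
44.35 has an FTA preferential rate, but origin Quenos is not Duroria; base rate stands.
Additional duty on 44.35 from Quenos: +34.3%. Applied ad valorem rate: 11% + 34.3% = 45.3%.
Duty = $171,342.00 × 45.3% = $77,617.93.
Total = $30,901.02 + $121,245.77 + $77,617.93 = $229,764.72.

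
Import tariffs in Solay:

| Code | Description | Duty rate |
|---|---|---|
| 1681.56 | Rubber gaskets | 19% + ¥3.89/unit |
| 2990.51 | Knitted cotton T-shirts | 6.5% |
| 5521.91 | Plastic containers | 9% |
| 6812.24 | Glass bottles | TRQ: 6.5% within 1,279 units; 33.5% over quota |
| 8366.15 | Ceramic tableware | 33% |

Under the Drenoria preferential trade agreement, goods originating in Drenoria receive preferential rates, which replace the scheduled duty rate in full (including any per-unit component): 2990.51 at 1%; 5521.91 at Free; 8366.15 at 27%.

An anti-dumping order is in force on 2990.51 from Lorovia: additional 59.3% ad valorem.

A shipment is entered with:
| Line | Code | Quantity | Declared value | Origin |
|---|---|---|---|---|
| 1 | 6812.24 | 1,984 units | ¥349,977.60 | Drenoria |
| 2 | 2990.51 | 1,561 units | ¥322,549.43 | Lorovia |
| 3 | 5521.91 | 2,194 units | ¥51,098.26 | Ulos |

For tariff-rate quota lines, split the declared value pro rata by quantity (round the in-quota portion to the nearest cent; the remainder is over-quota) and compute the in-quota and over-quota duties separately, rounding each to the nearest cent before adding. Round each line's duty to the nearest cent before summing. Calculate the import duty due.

¥273,162.64

Line 1 (6812.24, Drenoria, 1,984 units, ¥349,977.60):
Code 6812.24 is under a tariff-rate quota (threshold 1,279 units). In-quota: 1,279 units at 6.5%; over-quota: 705 units at 33.5%.
Pro-rata value split: in-quota = ¥349,977.60 × 1,279/1,984 = ¥225,615.60; over-quota = ¥349,977.60 − ¥225,615.60 = ¥124,362.00.
In-quota duty = ¥225,615.60 × 6.5% = ¥14,665.01. Over-quota duty = ¥124,362.00 × 33.5% = ¥41,661.27.
Line duty = ¥14,665.01 + ¥41,661.27 = ¥56,326.28.
Line 2 (2990.51, Lorovia, 1,561 units, ¥322,549.43):
Base rate for 2990.51 is 6.5%.
2990.51 has an FTA preferential rate, but origin Lorovia is not Drenoria; base rate stands.
Additional duty on 2990.51 from Lorovia: +59.3%. Applied ad valorem rate: 6.5% + 59.3% = 65.8%.
Duty = ¥322,549.43 × 65.8% = ¥212,237.52.
Line 3 (5521.91, Ulos, 2,194 units, ¥51,098.26):
Base rate for 5521.91 is 9%.
5521.91 has an FTA preferential rate, but origin Ulos is not Drenoria; base rate stands.
Duty = ¥51,098.26 × 9% = ¥4,598.84.
Total = ¥56,326.28 + ¥212,237.52 + ¥4,598.84 = ¥273,162.64.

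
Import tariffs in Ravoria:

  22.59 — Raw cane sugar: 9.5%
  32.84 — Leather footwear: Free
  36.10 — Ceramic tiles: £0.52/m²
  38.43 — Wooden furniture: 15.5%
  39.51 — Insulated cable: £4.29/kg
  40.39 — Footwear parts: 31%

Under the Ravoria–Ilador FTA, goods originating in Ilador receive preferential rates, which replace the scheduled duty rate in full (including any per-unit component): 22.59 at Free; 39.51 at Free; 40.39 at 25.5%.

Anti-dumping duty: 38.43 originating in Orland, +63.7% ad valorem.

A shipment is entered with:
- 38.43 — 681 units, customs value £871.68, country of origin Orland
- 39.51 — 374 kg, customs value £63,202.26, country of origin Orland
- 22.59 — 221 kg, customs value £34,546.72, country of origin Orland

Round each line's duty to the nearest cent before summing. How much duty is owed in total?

Line 1 (38.43, Orland, 681 units, £871.68):
Base rate for 38.43 is 15.5%.
Additional duty on 38.43 from Orland: +63.7%. Applied ad valorem rate: 15.5% + 63.7% = 79.2%.
Duty = £871.68 × 79.2% = £690.37.
Line 2 (39.51, Orland, 374 kg, £63,202.26):
Base rate for 39.51 is £4.29/kg.
39.51 has an FTA preferential rate, but origin Orland is not Ilador; base rate stands.
Duty = 374 × £4.29 = £1,604.46.
Line 3 (22.59, Orland, 221 kg, £34,546.72):
Base rate for 22.59 is 9.5%.
22.59 has an FTA preferential rate, but origin Orland is not Ilador; base rate stands.
Duty = £34,546.72 × 9.5% = £3,281.94.
Total = £690.37 + £1,604.46 + £3,281.94 = £5,576.77.

£5,576.77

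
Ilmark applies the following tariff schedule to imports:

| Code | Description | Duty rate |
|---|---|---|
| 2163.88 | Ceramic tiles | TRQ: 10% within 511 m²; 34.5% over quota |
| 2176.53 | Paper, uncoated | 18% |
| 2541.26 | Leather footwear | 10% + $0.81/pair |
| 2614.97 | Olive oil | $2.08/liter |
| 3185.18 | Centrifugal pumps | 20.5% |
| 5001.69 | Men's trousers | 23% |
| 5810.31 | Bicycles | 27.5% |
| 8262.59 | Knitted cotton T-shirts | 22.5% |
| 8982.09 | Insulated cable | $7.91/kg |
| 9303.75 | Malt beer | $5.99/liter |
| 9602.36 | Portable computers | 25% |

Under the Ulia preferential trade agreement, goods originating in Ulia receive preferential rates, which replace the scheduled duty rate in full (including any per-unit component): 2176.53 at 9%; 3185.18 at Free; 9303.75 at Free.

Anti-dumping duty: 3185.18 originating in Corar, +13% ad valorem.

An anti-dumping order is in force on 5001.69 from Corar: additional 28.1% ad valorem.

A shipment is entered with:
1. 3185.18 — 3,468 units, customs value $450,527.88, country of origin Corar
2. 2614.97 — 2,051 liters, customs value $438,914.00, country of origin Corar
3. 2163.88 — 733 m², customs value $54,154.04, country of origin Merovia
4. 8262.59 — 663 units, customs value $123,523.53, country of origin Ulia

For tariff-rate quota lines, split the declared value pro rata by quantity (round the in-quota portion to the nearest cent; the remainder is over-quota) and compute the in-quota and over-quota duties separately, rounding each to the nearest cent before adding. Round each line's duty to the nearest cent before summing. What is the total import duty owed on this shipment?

Line 1 (3185.18, Corar, 3,468 units, $450,527.88):
Base rate for 3185.18 is 20.5%.
3185.18 has an FTA preferential rate, but origin Corar is not Ulia; base rate stands.
Additional duty on 3185.18 from Corar: +13%. Applied ad valorem rate: 20.5% + 13% = 33.5%.
Duty = $450,527.88 × 33.5% = $150,926.84.
Line 2 (2614.97, Corar, 2,051 liters, $438,914.00):
Base rate for 2614.97 is $2.08/liter.
Duty = 2,051 × $2.08 = $4,266.08.
Line 3 (2163.88, Merovia, 733 m², $54,154.04):
Code 2163.88 is under a tariff-rate quota (threshold 511 m²). In-quota: 511 m² at 10%; over-quota: 222 m² at 34.5%.
Pro-rata value split: in-quota = $54,154.04 × 511/733 = $37,752.68; over-quota = $54,154.04 − $37,752.68 = $16,401.36.
In-quota duty = $37,752.68 × 10% = $3,775.27. Over-quota duty = $16,401.36 × 34.5% = $5,658.47.
Line duty = $3,775.27 + $5,658.47 = $9,433.74.
Line 4 (8262.59, Ulia, 663 units, $123,523.53):
Base rate for 8262.59 is 22.5%.
Origin Ulia is the FTA partner but 8262.59 is not on the preference list; base rate stands.
Duty = $123,523.53 × 22.5% = $27,792.79.
Total = $150,926.84 + $4,266.08 + $9,433.74 + $27,792.79 = $192,419.45.

$192,419.45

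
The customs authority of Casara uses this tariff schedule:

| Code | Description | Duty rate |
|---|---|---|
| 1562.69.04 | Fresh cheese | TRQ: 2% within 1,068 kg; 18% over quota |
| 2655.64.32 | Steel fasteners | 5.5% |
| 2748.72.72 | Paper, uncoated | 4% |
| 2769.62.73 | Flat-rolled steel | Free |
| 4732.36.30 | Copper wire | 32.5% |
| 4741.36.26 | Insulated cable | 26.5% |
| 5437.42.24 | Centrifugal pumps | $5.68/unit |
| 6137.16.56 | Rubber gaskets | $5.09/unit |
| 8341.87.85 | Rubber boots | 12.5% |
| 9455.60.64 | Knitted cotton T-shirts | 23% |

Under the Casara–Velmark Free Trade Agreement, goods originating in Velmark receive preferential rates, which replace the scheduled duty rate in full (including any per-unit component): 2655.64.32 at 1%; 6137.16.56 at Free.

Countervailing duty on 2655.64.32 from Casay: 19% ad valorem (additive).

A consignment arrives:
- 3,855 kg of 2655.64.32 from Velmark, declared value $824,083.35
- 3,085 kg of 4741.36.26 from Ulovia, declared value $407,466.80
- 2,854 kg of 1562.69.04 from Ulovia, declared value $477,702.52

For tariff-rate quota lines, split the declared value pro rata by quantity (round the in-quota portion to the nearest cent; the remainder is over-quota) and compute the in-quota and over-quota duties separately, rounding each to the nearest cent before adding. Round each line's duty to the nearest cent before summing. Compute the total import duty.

$173,604.09

Line 1 (2655.64.32, Velmark, 3,855 kg, $824,083.35):
Base rate for 2655.64.32 is 5.5%.
Origin Velmark qualifies under the Casara–Velmark agreement and 2655.64.32 is covered: preferential rate 1% applies instead.
The additional-duty order on 2655.64.32 targets Casay, not Velmark; it does not apply.
Duty = $824,083.35 × 1% = $8,240.83.
Line 2 (4741.36.26, Ulovia, 3,085 kg, $407,466.80):
Base rate for 4741.36.26 is 26.5%.
Duty = $407,466.80 × 26.5% = $107,978.70.
Line 3 (1562.69.04, Ulovia, 2,854 kg, $477,702.52):
Code 1562.69.04 is under a tariff-rate quota (threshold 1,068 kg). In-quota: 1,068 kg at 2%; over-quota: 1,786 kg at 18%.
Pro-rata value split: in-quota = $477,702.52 × 1,068/2,854 = $178,761.84; over-quota = $477,702.52 − $178,761.84 = $298,940.68.
In-quota duty = $178,761.84 × 2% = $3,575.24. Over-quota duty = $298,940.68 × 18% = $53,809.32.
Line duty = $3,575.24 + $53,809.32 = $57,384.56.
Total = $8,240.83 + $107,978.70 + $57,384.56 = $173,604.09.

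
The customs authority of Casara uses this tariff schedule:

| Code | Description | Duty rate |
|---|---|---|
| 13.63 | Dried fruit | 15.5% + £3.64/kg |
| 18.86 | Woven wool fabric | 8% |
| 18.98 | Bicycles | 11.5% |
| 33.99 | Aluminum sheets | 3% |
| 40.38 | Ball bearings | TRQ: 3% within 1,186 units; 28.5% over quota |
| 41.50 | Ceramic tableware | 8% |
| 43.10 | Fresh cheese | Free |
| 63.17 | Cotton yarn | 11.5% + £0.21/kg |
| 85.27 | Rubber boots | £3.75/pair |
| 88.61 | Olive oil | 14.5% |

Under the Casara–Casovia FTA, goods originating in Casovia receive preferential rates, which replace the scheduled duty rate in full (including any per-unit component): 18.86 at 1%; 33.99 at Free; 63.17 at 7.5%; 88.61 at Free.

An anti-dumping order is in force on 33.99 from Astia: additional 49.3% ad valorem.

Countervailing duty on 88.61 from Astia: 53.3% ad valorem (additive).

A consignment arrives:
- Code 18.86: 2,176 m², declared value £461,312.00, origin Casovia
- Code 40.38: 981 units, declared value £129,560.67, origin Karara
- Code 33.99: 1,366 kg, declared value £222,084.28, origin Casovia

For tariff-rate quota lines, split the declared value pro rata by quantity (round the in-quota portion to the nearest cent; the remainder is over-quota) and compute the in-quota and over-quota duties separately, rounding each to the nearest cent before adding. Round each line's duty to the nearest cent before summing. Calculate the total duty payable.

£8,499.94

Line 1 (18.86, Casovia, 2,176 m², £461,312.00):
Base rate for 18.86 is 8%.
Origin Casovia qualifies under the Casara–Casovia agreement and 18.86 is covered: preferential rate 1% applies instead.
Duty = £461,312.00 × 1% = £4,613.12.
Line 2 (40.38, Karara, 981 units, £129,560.67):
Code 40.38 is under a tariff-rate quota (threshold 1,186 units). Quantity 981 units is within the quota, so the in-quota rate 3% applies to the full value.
Duty = £129,560.67 × 3% = £3,886.82.
Line 3 (33.99, Casovia, 1,366 kg, £222,084.28):
Base rate for 33.99 is 3%.
Origin Casovia qualifies under the Casara–Casovia agreement and 33.99 is covered: preferential rate Free applies instead.
The additional-duty order on 33.99 targets Astia, not Casovia; it does not apply.
Duty = £222,084.28 × 0% = £0.00.
Total = £4,613.12 + £3,886.82 + £0.00 = £8,499.94.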